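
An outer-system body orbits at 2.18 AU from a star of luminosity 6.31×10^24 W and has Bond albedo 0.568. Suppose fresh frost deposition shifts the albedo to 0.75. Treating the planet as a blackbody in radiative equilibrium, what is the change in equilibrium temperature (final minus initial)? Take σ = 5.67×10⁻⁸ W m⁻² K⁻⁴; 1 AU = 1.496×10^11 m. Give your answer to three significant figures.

-7.00 kelvin

d = 2.18 × 1.496×10^11 m = 3.261×10^11 m.
Flux at the orbit: S = L/(4πd²) = 6.31×10^24/(4π·(3.26×10^11)²) = 4.721 W m⁻².
Initial: T₁ = [S(1−0.568)/(4σ)]^(1/4) = 54.76 K.
Final:   T₂ = [S(1−0.75)/(4σ)]^(1/4) = 47.76 K.
Change: 47.76 − 54.76 = -6.999 K.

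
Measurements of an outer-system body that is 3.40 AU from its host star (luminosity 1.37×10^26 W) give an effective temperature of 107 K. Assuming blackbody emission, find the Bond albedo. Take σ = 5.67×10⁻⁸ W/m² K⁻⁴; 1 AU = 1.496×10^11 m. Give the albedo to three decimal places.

Orbital distance: d = 3.40 AU = 5.086×10^11 m.
Flux at the orbit: S = L/(4πd²) = 1.37×10^26/(4π·(5.09×10^11)²) = 42.14 W/m².
Energy balance: S(1−α)/4 = σT⁴, so 1−α = 4σT⁴/S.
σT⁴ = 7.432 W/m², so 4σT⁴ = 29.73 W/m².
1−α = 29.73/42.14 = 0.7055, so α = 0.2945.

0.295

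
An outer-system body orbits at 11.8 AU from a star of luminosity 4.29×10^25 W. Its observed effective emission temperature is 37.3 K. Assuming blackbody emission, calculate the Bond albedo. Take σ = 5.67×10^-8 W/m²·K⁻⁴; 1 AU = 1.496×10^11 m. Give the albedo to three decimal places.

0.599

d = 11.8 × 1.496×10^11 m = 1.765×10^12 m.
Spreading L over a sphere of radius d: S = 4.29×10^25/(4π·1.77×10^12²) = 1.096 W/m².
Energy balance: S(1−α)/4 = σT⁴, so 1−α = 4σT⁴/S.
σT⁴ = 0.1098 W/m², so 4σT⁴ = 0.4390 W/m².
Hence α = 1 − 0.4390/1.096 = 0.5993.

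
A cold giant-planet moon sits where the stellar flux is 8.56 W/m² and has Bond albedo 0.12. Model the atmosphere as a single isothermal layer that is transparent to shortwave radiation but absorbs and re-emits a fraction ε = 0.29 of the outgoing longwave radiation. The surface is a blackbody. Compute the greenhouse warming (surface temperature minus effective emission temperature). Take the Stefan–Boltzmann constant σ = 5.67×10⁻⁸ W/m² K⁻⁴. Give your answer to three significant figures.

3.03 K

The planet radiates to space at T_e = [S(1−α)/(4σ)]^(1/4) = 75.92 K.
The surface balance (absorbed SW + ε·downward IR = σT_s⁴) with T_a⁴ = T_s⁴/2 reduces to T_s = T_e·[2/(2−ε)]^¼ = 78.95 K.
T_s − T_e = 78.95 − 75.92 = 3.032 K.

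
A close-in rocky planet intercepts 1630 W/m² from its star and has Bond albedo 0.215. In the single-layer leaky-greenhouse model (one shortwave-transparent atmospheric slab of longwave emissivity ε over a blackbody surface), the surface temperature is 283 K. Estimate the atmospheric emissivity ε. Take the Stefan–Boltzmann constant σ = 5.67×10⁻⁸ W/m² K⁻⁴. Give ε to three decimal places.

0.241

Effective temperature: T_e = [S(1−α)/(4σ)]^(1/4) = 274.1 K.
T_s⁴ = T_e⁴·2/(2−ε) → ε = 2 − 2(T_e/T_s)⁴ = 2 − 2·(274.1/283)⁴ = 0.2409.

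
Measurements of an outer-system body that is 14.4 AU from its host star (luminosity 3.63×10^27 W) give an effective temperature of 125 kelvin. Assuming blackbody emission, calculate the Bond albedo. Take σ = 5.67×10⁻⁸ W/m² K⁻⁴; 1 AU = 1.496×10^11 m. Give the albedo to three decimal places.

d = 14.4 × 1.496×10^11 m = 2.154×10^12 m.
S = L/(4πd²) = 62.25 W/m².
Rearranging the radiative balance, α = 1 − 4σT⁴/S.
4σT⁴ = 4·5.67×10⁻⁸·(125)⁴ = 55.37 W/m².
1−α = 55.37/62.25 = 0.8896, so α = 0.1104.

0.110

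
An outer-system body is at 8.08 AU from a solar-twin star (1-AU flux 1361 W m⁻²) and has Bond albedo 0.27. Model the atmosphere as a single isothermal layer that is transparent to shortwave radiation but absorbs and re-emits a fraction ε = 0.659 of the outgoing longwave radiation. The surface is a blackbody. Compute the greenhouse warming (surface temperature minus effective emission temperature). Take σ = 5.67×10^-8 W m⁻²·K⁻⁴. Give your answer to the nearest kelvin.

10 K

Flux at the orbit: S = 1361/(8.08)² = 20.85 W m⁻².
At the top of the atmosphere, σT_e⁴ = S(1−α)/4 = 3.805 W m⁻², giving T_e = 90.51 K.
For a single slab of emissivity ε, T_s⁴ = 2T_e⁴/(2−ε); thus T_s = 90.51·(1.491)^(1/4) = 100.0 K.
The atmosphere warms the surface by 9.512 K.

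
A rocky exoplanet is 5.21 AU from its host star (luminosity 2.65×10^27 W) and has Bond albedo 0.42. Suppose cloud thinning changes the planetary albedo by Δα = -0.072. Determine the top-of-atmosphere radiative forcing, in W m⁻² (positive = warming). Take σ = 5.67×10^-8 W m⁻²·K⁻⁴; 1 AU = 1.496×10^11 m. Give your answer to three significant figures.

d = 5.21 × 1.496×10^11 m = 7.794×10^11 m.
Spreading L over a sphere of radius d: S = 2.65×10^27/(4π·7.79×10^11²) = 347.1 W m⁻².
ΔF = −(S/4)Δα = −(347.1/4)×(-0.072) = 6.248 W m⁻².

6.25 W m⁻²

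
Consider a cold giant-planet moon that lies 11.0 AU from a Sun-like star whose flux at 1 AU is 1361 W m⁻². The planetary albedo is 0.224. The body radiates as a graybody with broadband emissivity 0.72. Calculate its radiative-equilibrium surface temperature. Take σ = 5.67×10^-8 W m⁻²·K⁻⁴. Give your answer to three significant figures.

85.5 kelvin

Irradiance scales as 1/d², so S = 1361 W m⁻² × (1/11.0)² = 11.25 W m⁻².
The planet absorbs (1−α)S over its disc πR² and re-emits over 4πR², so the mean absorbed flux is (1−0.224)·11.25/4 = 2.182 W m⁻².
Equating to εσT⁴ with ε = 0.72: T = (2.182/0.72σ)^(1/4) = 85.50 K.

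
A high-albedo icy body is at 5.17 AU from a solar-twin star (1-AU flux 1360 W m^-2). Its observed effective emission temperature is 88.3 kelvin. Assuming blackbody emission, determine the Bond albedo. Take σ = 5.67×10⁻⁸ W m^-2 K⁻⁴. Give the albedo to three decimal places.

Irradiance scales as 1/d², so S = 1360 W m^-2 × (1/5.17)² = 50.88 W m^-2.
Rearranging the radiative balance, α = 1 − 4σT⁴/S.
σT⁴ = 3.447 W m^-2, so 4σT⁴ = 13.79 W m^-2.
Hence α = 1 − 13.79/50.88 = 0.7290.

0.729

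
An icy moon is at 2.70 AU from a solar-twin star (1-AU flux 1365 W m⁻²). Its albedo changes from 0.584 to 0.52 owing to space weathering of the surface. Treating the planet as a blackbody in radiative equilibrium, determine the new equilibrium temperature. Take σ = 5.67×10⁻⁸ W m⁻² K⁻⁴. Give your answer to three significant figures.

By the inverse-square law, S = 1365/2.70² = 187.2 W m⁻².
With the new albedo, S(1−α₂)/4 = 22.47 W m⁻², so T₂ = 141.1 K.

141 K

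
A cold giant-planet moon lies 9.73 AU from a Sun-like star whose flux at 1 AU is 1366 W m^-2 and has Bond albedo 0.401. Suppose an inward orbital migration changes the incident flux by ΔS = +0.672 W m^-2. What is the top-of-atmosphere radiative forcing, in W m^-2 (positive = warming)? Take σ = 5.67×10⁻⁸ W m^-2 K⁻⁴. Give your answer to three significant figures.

Irradiance scales as 1/d², so S = 1366 W m^-2 × (1/9.73)² = 14.43 W m^-2.
ΔF = Δ[S(1−α)]/4 = (1−0.401)·+0.672/4 = 0.1006 W m^-2.

0.101 W m^-2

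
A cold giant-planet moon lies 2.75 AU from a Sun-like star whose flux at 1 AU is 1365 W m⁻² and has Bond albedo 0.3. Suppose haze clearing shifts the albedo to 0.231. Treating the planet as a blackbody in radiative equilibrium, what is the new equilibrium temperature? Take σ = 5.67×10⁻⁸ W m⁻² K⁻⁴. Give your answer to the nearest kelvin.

157 kelvin

Irradiance scales as 1/d², so S = 1365 W m⁻² × (1/2.75)² = 180.5 W m⁻².
With the new albedo, S(1−α₂)/4 = 34.70 W m⁻², so T₂ = 157.3 K.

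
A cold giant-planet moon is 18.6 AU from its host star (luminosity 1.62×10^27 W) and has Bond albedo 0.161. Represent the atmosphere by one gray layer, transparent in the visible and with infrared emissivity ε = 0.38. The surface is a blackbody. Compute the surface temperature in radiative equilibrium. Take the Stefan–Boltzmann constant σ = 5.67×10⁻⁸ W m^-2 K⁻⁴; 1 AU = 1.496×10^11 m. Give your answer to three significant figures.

93.4 K

Orbital distance: d = 18.6 AU = 2.783×10^12 m.
Spreading L over a sphere of radius d: S = 1.62×10^27/(4π·2.78×10^12²) = 16.65 W m^-2.
At the top of the atmosphere, σT_e⁴ = S(1−α)/4 = 3.492 W m^-2, giving T_e = 88.59 K.
Surface balance with a leaky layer gives σT_s⁴ = σT_e⁴·2/(2−ε), so T_s = T_e·[2/(2−0.38)]^(1/4) = 93.38 K.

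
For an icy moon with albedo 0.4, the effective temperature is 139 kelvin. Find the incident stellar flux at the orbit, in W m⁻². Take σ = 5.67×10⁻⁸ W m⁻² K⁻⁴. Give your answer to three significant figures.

141 W m⁻²

From S(1−α)/4 = σT⁴: S = 4σT⁴/(1−α).
The emitted flux is σT⁴ = 21.17 W m⁻².
S = 4·21.17/0.6 = 141.1 W m⁻².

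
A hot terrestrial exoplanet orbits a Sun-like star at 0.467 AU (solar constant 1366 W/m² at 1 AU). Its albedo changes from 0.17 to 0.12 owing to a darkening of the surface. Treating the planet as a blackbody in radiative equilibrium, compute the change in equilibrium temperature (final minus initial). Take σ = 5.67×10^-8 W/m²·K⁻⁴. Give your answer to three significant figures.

5.73 kelvin

Flux at the orbit: S = 1366/(0.467)² = 6263 W/m².
Before: T₁ = [6263·0.83/(4σ)]^(1/4) = 389.1 K.
Final:   T₂ = [S(1−0.12)/(4σ)]^(1/4) = 394.8 K.
Change: 394.8 − 389.1 = 5.732 K.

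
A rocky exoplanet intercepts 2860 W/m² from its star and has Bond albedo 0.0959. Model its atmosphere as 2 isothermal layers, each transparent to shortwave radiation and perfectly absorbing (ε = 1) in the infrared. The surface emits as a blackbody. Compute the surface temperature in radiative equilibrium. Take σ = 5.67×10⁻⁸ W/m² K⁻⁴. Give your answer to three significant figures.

Top-of-atmosphere balance: σT_e⁴ = S(1−α)/4 = 646.4 W/m² → T_e = 326.8 K.
With N = 2 opaque layers, T_s = (N+1)^(1/4)·T_e = 3^(1/4)·326.8 = 430.0 K.

430 kelvin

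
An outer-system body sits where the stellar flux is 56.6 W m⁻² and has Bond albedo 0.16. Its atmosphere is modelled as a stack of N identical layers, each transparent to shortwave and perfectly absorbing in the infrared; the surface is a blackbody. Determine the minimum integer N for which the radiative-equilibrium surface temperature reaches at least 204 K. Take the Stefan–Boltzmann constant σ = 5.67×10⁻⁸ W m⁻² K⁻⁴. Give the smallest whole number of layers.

8

The effective emission temperature is T_e = [S(1−α)/(4σ)]^¼ = 120.3 K.
Since T_s⁴ = (N+1)T_e⁴, we need N ≥ (T_s/T_e)⁴ − 1 = 7.262.
So N ≥ 7.262; the smallest integer is N = 8.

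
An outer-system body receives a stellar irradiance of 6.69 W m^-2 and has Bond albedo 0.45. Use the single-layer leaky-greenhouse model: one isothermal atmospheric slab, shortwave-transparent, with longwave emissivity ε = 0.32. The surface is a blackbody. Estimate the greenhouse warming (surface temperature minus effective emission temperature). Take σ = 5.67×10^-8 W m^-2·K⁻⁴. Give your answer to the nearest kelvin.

Effective emission temperature (TOA balance): σT_e⁴ = S(1−α)/4 = 0.9199 W m^-2 → T_e = 63.47 K.
Surface balance with a leaky layer gives σT_s⁴ = σT_e⁴·2/(2−ε), so T_s = T_e·[2/(2−0.32)]^(1/4) = 66.29 K.
The atmosphere warms the surface by 2.828 K.

3 kelvin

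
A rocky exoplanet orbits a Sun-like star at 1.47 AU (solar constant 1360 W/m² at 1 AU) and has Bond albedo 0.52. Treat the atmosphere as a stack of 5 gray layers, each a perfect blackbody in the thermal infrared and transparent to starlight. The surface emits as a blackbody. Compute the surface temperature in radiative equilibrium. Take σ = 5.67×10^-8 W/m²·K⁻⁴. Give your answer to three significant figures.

Irradiance scales as 1/d², so S = 1360 W/m² × (1/1.47)² = 629.4 W/m².
Top-of-atmosphere balance: σT_e⁴ = S(1−α)/4 = 75.52 W/m² → T_e = 191.0 K.
Layer-by-layer balance gives σT_s⁴ = (N+1)σT_e⁴, so T_s = 6^¼·191.0 = 299.0 K.

299 K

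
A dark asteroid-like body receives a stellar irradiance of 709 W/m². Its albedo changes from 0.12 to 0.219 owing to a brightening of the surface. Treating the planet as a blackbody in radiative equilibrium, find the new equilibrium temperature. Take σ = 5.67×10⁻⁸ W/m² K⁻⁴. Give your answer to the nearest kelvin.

222 kelvin

New equilibrium: T₂ = [(1−0.219)·709.0/(4σ)]^(1/4) = 222.3 K.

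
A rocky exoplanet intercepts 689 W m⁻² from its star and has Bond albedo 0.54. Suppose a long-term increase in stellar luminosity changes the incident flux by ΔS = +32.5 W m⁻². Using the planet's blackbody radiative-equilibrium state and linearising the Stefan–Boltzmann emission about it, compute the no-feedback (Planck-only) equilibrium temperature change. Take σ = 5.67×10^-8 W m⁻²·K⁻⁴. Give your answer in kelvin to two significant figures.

2.3 kelvin

Unperturbed T_e = [689.0·(1−0.54)/(4σ)]^¼ = 193.3 K.
ΔF = Δ[S(1−α)]/4 = (1−0.54)·+32.5/4 = 3.737 W m⁻².
The Planck feedback parameter is 4σT_e³ = 1.639 W m⁻²/K.
So ΔT₀ = 3.737/1.639 = 2.28 K.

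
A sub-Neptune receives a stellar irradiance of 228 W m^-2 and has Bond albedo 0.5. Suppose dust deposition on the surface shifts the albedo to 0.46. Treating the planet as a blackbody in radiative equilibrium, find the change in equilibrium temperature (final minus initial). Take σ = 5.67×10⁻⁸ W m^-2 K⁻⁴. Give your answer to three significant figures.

2.91 K

Initial: T₁ = [S(1−0.5)/(4σ)]^(1/4) = 149.7 K.
Final:   T₂ = [S(1−0.46)/(4σ)]^(1/4) = 152.6 K.
Change: 152.6 − 149.7 = 2.909 K.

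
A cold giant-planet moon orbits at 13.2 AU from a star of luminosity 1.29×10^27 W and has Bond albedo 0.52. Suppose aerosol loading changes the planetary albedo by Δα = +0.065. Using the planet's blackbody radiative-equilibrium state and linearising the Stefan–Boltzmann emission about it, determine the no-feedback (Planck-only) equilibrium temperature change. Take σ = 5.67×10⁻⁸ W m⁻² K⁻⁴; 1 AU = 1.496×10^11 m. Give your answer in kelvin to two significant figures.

d = 13.2 × 1.496×10^11 m = 1.975×10^12 m.
Flux at the orbit: S = L/(4πd²) = 1.29×10^27/(4π·(1.97×10^12)²) = 26.33 W m⁻².
Reference equilibrium: T_e = [S(1−α)/(4σ)]^(1/4) = 86.40 K.
ΔF = −(S/4)Δα = −(26.33/4)×(+0.065) = -0.4278 W m⁻².
The Planck feedback parameter is 4σT_e³ = 0.1463 W m⁻²/K.
Hence the no-feedback warming is ΔF/(4σT_e³) = -2.92 K.

-2.9 kelvin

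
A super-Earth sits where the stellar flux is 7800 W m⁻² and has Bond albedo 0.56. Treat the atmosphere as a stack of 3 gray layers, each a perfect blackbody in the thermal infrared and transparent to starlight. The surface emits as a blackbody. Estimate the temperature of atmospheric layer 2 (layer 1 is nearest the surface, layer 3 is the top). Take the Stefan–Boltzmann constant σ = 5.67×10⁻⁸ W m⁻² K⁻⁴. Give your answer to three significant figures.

417 kelvin

Top-of-atmosphere balance: σT_e⁴ = S(1−α)/4 = 858.0 W m⁻² → T_e = 350.7 K.
In the N-layer model, layer k (counted from the surface) has T_k = (N+1−k)^(1/4)·T_e.
With k = 2: T_2 = (3+1−2)^¼·350.7 K = 417.1 K.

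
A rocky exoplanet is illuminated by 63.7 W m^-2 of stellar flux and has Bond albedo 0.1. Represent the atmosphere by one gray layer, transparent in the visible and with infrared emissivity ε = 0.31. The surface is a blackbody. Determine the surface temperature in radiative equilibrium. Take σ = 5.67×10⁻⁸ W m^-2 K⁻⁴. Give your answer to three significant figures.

132 K

Effective emission temperature (TOA balance): σT_e⁴ = S(1−α)/4 = 14.33 W m^-2 → T_e = 126.1 K.
For a single slab of emissivity ε, T_s⁴ = 2T_e⁴/(2−ε); thus T_s = 126.1·(1.183)^(1/4) = 131.5 K.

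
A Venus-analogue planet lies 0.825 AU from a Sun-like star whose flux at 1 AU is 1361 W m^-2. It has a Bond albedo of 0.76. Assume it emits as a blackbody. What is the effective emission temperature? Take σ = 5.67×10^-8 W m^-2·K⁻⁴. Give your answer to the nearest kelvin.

Irradiance scales as 1/d², so S = 1361 W m^-2 × (1/0.825)² = 2000 W m^-2.
The planet absorbs (1−α)S over its disc πR² and re-emits over 4πR², so the mean absorbed flux is (1−0.76)·2000/4 = 120.0 W m^-2.
Balancing against σT⁴: T = (120.0/5.67×10⁻⁸)^(1/4) = 214.5 K.

214 K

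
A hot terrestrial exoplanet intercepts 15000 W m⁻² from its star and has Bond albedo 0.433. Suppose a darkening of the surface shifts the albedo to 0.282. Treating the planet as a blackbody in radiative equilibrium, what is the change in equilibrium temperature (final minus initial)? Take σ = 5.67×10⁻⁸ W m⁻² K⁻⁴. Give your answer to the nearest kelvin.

With α = 0.433, T₁ = 440.1 K.
After:  T₂ = [15000·0.718/(4σ)]^(1/4) = 466.8 K.
Change: 466.8 − 440.1 = 26.76 K.

27 K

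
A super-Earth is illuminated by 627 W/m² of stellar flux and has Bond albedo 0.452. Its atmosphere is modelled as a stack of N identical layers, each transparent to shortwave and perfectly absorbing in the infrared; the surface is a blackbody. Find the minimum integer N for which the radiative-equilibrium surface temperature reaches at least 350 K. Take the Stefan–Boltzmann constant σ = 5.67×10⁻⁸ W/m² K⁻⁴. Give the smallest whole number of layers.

The effective emission temperature is T_e = [S(1−α)/(4σ)]^¼ = 197.3 K.
Since T_s⁴ = (N+1)T_e⁴, we need N ≥ (T_s/T_e)⁴ − 1 = 8.905.
So N ≥ 8.905; the smallest integer is N = 9.

9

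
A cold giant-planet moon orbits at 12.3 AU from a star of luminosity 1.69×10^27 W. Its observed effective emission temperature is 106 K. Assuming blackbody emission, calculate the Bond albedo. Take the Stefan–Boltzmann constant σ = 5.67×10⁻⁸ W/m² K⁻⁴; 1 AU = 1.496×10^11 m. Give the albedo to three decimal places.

0.279

Orbital distance: d = 12.3 AU = 1.840×10^12 m.
Spreading L over a sphere of radius d: S = 1.69×10^27/(4π·1.84×10^12²) = 39.72 W/m².
From σT⁴ = S(1−α)/4 we invert for α: 1−α = 4σT⁴/S.
σT⁴ = 7.158 W/m², so 4σT⁴ = 28.63 W/m².
1−α = 28.63/39.72 = 0.7209, so α = 0.2791.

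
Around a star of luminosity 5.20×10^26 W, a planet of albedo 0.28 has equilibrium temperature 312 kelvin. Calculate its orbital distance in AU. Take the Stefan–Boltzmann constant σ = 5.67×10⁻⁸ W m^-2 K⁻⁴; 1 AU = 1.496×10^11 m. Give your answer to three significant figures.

0.787 AU

The flux needed for this T is 4σT⁴/(1−0.28) = 2985 W m^-2.
Then d = [L/(4πS)]^(1/2) = 1.177×10^11 m, i.e. 0.7870 AU.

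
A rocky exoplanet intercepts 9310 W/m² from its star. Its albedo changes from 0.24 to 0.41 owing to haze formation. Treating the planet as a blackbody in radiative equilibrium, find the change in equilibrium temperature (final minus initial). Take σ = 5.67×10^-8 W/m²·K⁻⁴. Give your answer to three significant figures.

With α = 0.24, T₁ = 420.3 K.
Final:   T₂ = [S(1−0.41)/(4σ)]^(1/4) = 394.5 K.
Change: 394.5 − 420.3 = -25.78 K.

-25.8 kelvin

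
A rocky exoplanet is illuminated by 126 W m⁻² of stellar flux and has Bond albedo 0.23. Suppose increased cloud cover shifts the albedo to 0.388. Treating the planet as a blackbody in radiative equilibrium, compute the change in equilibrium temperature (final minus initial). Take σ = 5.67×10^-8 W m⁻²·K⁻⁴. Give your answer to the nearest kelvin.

Before: T₁ = [126.0·0.77/(4σ)]^(1/4) = 143.8 K.
Final:   T₂ = [S(1−0.388)/(4σ)]^(1/4) = 135.8 K.
ΔT = T₂ − T₁ = -8.025 K.

-8 K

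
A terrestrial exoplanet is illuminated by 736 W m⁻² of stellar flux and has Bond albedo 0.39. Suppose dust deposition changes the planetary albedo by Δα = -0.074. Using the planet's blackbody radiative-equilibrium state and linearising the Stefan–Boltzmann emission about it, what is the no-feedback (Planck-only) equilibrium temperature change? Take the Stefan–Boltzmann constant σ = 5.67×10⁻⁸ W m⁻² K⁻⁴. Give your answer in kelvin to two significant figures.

Unperturbed T_e = [736.0·(1−0.39)/(4σ)]^¼ = 210.9 K.
TOA radiative forcing: ΔF = −S·Δα/4 = −736.0·(-0.074)/4 = 13.62 W m⁻².
The Planck feedback parameter is 4σT_e³ = 2.128 W m⁻²/K.
ΔT₀ = ΔF/λ_P = 13.62/2.128 = 6.40 K.

6.4 K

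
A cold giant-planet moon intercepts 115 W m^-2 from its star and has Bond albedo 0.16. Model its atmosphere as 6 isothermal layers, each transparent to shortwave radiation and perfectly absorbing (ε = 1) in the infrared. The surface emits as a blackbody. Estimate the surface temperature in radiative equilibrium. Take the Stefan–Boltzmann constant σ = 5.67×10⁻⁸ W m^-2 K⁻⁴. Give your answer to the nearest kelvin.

The effective emission temperature is T_e = [S(1−α)/(4σ)]^¼ = 143.7 K.
Layer-by-layer balance gives σT_s⁴ = (N+1)σT_e⁴, so T_s = 7^¼·143.7 = 233.7 K.

234 K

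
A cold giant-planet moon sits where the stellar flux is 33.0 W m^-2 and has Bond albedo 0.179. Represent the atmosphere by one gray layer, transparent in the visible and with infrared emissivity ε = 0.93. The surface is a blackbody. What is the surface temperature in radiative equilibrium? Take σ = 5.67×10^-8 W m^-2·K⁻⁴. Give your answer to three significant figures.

122 kelvin

Effective emission temperature (TOA balance): σT_e⁴ = S(1−α)/4 = 6.773 W m^-2 → T_e = 104.5 K.
Surface balance with a leaky layer gives σT_s⁴ = σT_e⁴·2/(2−ε), so T_s = T_e·[2/(2−0.93)]^(1/4) = 122.2 K.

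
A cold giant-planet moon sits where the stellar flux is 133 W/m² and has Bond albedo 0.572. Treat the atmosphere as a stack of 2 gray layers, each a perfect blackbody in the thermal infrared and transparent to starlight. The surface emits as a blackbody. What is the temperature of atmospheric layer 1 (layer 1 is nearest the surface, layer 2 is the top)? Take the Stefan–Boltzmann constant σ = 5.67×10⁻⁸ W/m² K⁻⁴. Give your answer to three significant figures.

150 K

Top-of-atmosphere balance: σT_e⁴ = S(1−α)/4 = 14.23 W/m² → T_e = 125.9 K.
In the N-layer model, layer k (counted from the surface) has T_k = (N+1−k)^(1/4)·T_e.
T_1 = (2)^(1/4)·125.9 = 149.7 K.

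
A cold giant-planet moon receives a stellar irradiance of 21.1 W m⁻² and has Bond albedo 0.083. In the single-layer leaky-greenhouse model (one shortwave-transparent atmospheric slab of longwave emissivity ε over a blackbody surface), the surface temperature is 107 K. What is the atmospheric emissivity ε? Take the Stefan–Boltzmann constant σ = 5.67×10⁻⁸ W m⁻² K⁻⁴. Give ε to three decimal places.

First, T_e = [21.10·(1−0.083)/(4σ)]^(1/4) = 96.11 K.
Since (2−ε)/2 = (T_e/T_s)⁴ = 0.6508, ε = 0.6983.

0.698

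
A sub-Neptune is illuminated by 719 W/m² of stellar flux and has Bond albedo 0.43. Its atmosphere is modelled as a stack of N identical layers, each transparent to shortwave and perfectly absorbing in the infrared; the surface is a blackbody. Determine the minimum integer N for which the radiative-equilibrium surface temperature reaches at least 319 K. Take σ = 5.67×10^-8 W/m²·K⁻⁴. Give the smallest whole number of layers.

5

OLR = S(1−α)/4 = 102.5 W/m²; the top layer radiates at T_e = 206.2 K.
Since T_s⁴ = (N+1)T_e⁴, we need N ≥ (T_s/T_e)⁴ − 1 = 4.731.
Rounding up, N = 5.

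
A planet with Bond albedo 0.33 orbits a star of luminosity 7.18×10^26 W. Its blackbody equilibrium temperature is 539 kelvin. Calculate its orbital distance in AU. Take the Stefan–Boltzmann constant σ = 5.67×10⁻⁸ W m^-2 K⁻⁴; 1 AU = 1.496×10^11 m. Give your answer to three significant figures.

0.299 AU

Energy balance gives S = 4σT⁴/(1−α) = 28570 W m^-2.
Then d = [L/(4πS)]^(1/2) = 4.472×10^10 m, i.e. 0.2989 AU.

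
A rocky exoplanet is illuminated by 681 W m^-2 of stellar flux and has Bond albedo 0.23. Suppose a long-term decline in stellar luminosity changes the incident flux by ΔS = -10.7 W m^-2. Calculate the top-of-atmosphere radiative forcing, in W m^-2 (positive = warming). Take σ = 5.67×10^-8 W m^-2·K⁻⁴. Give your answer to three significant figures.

Only a fraction (1−α) is absorbed and it's spread over 4πR², so ΔF = (1−α)ΔS/4 = -2.060 W m^-2.

-2.06 W m^-2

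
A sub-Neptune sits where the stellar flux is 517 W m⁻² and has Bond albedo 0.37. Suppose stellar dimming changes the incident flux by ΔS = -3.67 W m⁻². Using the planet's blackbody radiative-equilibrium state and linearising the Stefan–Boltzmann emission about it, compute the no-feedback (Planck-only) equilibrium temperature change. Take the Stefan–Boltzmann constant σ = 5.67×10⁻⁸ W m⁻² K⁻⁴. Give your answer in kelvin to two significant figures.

Reference equilibrium: T_e = [S(1−α)/(4σ)]^(1/4) = 194.7 K.
ΔF = Δ[S(1−α)]/4 = (1−0.37)·-3.67/4 = -0.5780 W m⁻².
The Planck feedback parameter is 4σT_e³ = 1.673 W m⁻²/K.
Hence the no-feedback warming is ΔF/(4σT_e³) = -0.345 K.

-0.35 K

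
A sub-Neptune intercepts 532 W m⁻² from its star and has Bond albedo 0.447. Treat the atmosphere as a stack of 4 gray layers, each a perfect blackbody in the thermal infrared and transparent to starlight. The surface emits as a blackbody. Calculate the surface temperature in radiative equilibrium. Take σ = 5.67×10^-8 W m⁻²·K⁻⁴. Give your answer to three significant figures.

Top-of-atmosphere balance: σT_e⁴ = S(1−α)/4 = 73.55 W m⁻² → T_e = 189.8 K.
For an N-layer opaque stack, T_s⁴ = (N+1)T_e⁴, hence T_s = (5)^(1/4)×189.8 K = 283.8 K.

284 K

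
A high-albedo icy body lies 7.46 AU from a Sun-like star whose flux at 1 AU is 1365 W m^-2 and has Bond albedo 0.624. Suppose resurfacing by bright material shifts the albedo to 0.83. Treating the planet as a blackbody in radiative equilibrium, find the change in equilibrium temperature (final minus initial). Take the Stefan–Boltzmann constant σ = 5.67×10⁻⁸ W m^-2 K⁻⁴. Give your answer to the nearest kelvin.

Irradiance scales as 1/d², so S = 1365 W m^-2 × (1/7.46)² = 24.53 W m^-2.
Initial: T₁ = [S(1−0.624)/(4σ)]^(1/4) = 79.85 K.
With α = 0.83, T₂ = 65.48 K.
ΔT = T₂ − T₁ = -14.37 K.

-14 kelvin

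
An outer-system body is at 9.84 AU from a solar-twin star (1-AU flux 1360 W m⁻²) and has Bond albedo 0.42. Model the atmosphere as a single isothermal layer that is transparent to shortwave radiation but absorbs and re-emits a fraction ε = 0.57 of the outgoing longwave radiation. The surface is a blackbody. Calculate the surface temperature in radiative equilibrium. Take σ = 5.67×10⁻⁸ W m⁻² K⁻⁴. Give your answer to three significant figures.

84.2 K

By the inverse-square law, S = 1360/9.84² = 14.05 W m⁻².
At the top of the atmosphere, σT_e⁴ = S(1−α)/4 = 2.037 W m⁻², giving T_e = 77.42 K.
For a single slab of emissivity ε, T_s⁴ = 2T_e⁴/(2−ε); thus T_s = 77.42·(1.399)^(1/4) = 84.19 K.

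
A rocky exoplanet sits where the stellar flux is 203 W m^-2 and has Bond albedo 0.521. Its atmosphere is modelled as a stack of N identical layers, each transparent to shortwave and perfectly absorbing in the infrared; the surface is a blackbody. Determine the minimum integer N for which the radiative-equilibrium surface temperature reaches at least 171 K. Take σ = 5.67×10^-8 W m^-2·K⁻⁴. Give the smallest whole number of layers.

Top-of-atmosphere balance: σT_e⁴ = S(1−α)/4 = 24.31 W m^-2 → T_e = 143.9 K.
T_s = (N+1)^(1/4)·T_e ≥ 171 K requires N+1 ≥ (T_s/T_e)⁴ = (171/143.9)⁴ = 1.994.
Rounding up, N = 1.

1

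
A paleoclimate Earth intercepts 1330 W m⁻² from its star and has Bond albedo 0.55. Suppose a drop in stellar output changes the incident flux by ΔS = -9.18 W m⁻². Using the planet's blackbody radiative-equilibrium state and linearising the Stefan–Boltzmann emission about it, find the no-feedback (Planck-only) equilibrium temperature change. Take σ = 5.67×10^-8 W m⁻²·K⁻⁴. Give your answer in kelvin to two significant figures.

-0.39 K

The baseline emission temperature is T_e = 226.6 K.
Only a fraction (1−α) is absorbed and it's spread over 4πR², so ΔF = (1−α)ΔS/4 = -1.033 W m⁻².
Planck response: λ_P = 4σT_e³ = 4·5.67×10⁻⁸·(226.6)³ = 2.641 W m⁻²/K.
So ΔT₀ = -1.033/2.641 = -0.391 K.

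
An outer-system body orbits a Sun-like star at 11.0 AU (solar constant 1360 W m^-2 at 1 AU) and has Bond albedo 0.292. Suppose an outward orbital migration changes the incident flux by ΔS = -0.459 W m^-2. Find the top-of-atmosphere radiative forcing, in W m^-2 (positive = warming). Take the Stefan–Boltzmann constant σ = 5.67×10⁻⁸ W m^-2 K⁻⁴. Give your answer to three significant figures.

-0.0812 W m^-2

Irradiance scales as 1/d², so S = 1360 W m^-2 × (1/11.0)² = 11.24 W m^-2.
Only a fraction (1−α) is absorbed and it's spread over 4πR², so ΔF = (1−α)ΔS/4 = -0.08124 W m^-2.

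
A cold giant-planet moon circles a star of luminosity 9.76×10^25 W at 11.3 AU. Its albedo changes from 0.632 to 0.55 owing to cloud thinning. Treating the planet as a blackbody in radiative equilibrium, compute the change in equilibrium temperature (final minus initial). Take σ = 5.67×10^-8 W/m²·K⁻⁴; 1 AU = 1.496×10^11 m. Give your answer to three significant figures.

2.36 kelvin

d = 11.3 × 1.496×10^11 m = 1.690×10^12 m.
Spreading L over a sphere of radius d: S = 9.76×10^25/(4π·1.69×10^12²) = 2.718 W/m².
With α = 0.632, T₁ = 45.83 K.
After:  T₂ = [2.718·0.45/(4σ)]^(1/4) = 48.19 K.
Change: 48.19 − 45.83 = 2.364 K.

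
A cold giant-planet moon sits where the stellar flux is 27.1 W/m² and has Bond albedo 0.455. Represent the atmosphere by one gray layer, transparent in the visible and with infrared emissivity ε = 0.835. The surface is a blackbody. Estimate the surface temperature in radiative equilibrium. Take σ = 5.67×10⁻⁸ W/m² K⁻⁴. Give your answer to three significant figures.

The planet radiates to space at T_e = [S(1−α)/(4σ)]^(1/4) = 89.83 K.
Surface balance with a leaky layer gives σT_s⁴ = σT_e⁴·2/(2−ε), so T_s = T_e·[2/(2−0.835)]^(1/4) = 102.8 K.

103 kelvin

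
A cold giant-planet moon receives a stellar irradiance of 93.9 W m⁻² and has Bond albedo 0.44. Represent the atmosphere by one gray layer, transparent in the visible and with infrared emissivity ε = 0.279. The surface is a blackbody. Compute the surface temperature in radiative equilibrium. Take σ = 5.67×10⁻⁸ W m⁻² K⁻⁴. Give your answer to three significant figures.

At the top of the atmosphere, σT_e⁴ = S(1−α)/4 = 13.15 W m⁻², giving T_e = 123.4 K.
For a single slab of emissivity ε, T_s⁴ = 2T_e⁴/(2−ε); thus T_s = 123.4·(1.162)^(1/4) = 128.1 K.

128 K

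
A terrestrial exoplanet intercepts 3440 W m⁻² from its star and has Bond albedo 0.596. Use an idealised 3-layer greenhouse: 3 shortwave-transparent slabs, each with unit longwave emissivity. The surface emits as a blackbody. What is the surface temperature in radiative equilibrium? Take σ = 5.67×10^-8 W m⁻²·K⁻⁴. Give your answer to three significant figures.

396 K

The effective emission temperature is T_e = [S(1−α)/(4σ)]^¼ = 279.8 K.
With N = 3 opaque layers, T_s = (N+1)^(1/4)·T_e = 4^(1/4)·279.8 = 395.7 K.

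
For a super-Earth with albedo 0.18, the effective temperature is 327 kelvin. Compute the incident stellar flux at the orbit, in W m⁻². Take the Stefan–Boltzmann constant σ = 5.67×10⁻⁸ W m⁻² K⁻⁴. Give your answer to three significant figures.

3160 W m⁻²

From S(1−α)/4 = σT⁴: S = 4σT⁴/(1−α).
The emitted flux is σT⁴ = 648.3 W m⁻².
S = 4·648.3/0.82 = 3162 W m⁻².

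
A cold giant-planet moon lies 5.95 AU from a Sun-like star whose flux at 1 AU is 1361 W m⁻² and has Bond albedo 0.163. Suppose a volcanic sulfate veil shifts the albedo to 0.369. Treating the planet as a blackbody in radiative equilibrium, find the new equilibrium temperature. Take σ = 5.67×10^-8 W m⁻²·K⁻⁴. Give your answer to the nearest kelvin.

102 kelvin

Irradiance scales as 1/d², so S = 1361 W m⁻² × (1/5.95)² = 38.44 W m⁻².
New equilibrium: T₂ = [(1−0.369)·38.44/(4σ)]^(1/4) = 101.7 K.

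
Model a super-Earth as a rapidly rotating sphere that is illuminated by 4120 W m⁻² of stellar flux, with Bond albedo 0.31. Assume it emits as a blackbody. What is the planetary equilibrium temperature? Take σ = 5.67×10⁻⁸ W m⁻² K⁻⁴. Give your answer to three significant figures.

Absorbed flux (global mean): S(1−α)/4 = 4120·0.69/4 = 710.7 W m⁻².
Balancing against σT⁴: T = (710.7/5.67×10⁻⁸)^(1/4) = 334.6 K.

335 K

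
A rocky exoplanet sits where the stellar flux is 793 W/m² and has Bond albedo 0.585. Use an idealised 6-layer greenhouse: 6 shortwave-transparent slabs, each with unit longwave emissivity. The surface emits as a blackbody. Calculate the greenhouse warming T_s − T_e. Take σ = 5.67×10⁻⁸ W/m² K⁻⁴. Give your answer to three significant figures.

Top-of-atmosphere balance: σT_e⁴ = S(1−α)/4 = 82.27 W/m² → T_e = 195.2 K.
T_s = (N+1)^(1/4)·T_e = 317.5 K.
Warming: T_s − T_e = 122.3 K.

122 K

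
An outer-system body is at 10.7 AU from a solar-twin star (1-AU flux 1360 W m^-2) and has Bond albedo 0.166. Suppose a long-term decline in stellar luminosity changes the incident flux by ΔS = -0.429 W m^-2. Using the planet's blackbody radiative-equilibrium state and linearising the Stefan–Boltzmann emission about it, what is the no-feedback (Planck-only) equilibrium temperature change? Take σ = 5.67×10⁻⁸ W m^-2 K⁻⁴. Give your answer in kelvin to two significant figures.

By the inverse-square law, S = 1360/10.7² = 11.88 W m^-2.
The baseline emission temperature is T_e = 81.30 K.
TOA radiative forcing: ΔF = (1−α)ΔS/4 = 0.834·(-0.429)/4 = -0.08945 W m^-2.
The Planck feedback parameter is 4σT_e³ = 0.1219 W m^-2/K.
So ΔT₀ = -0.08945/0.1219 = -0.734 K.

-0.73 K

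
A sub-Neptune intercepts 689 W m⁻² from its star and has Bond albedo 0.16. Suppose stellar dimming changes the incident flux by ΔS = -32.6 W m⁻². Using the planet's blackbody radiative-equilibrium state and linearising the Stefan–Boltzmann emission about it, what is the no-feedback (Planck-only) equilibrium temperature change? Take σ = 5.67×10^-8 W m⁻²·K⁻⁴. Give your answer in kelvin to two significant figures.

-2.7 K

Unperturbed T_e = [689.0·(1−0.16)/(4σ)]^¼ = 224.8 K.
TOA radiative forcing: ΔF = (1−α)ΔS/4 = 0.84·(-32.6)/4 = -6.846 W m⁻².
The Planck feedback parameter is 4σT_e³ = 2.575 W m⁻²/K.
ΔT₀ = ΔF/λ_P = -6.846/2.575 = -2.66 K.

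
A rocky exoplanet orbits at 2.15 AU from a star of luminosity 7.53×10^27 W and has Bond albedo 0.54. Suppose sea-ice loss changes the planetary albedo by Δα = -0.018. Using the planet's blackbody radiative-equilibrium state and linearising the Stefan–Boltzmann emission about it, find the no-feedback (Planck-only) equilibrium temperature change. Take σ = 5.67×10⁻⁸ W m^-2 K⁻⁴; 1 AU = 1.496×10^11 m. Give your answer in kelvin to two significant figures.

3.2 K

Orbital distance: d = 2.15 AU = 3.216×10^11 m.
Spreading L over a sphere of radius d: S = 7.53×10^27/(4π·3.22×10^11²) = 5792 W m^-2.
Unperturbed T_e = [5792·(1−0.54)/(4σ)]^¼ = 329.2 K.
The change in absorbed flux is Δ[S(1−α)/4] = −SΔα/4 = 26.06 W m^-2.
Linearising σT⁴ gives d(σT⁴)/dT = 4σT_e³ = 8.093 W m^-2 per K.
ΔT₀ = ΔF/λ_P = 26.06/8.093 = 3.22 K.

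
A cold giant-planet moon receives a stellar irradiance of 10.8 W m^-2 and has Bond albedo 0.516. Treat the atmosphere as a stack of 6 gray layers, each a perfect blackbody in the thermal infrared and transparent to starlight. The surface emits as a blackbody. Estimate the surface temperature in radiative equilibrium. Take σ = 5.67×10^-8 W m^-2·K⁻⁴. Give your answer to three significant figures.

The effective emission temperature is T_e = [S(1−α)/(4σ)]^¼ = 69.29 K.
For an N-layer opaque stack, T_s⁴ = (N+1)T_e⁴, hence T_s = (7)^(1/4)×69.29 K = 112.7 K.

113 K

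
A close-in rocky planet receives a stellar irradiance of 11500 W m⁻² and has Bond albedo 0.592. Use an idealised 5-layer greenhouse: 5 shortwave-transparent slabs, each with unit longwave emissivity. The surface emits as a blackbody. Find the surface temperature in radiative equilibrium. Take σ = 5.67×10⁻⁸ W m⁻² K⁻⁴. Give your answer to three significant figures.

594 kelvin

OLR = S(1−α)/4 = 1173 W m⁻²; the top layer radiates at T_e = 379.3 K.
For an N-layer opaque stack, T_s⁴ = (N+1)T_e⁴, hence T_s = (6)^(1/4)×379.3 K = 593.6 K.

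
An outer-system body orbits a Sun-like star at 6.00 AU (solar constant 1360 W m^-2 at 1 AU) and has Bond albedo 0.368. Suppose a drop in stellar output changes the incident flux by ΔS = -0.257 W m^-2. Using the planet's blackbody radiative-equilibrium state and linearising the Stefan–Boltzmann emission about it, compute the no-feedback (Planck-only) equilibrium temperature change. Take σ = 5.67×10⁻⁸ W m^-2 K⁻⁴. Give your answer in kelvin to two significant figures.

Flux at the orbit: S = 1360/(6.00)² = 37.78 W m^-2.
The baseline emission temperature is T_e = 101.3 K.
Only a fraction (1−α) is absorbed and it's spread over 4πR², so ΔF = (1−α)ΔS/4 = -0.04061 W m^-2.
Planck response: λ_P = 4σT_e³ = 4·5.67×10⁻⁸·(101.3)³ = 0.2357 W m^-2/K.
ΔT₀ = ΔF/λ_P = -0.04061/0.2357 = -0.172 K.

-0.17 kelvin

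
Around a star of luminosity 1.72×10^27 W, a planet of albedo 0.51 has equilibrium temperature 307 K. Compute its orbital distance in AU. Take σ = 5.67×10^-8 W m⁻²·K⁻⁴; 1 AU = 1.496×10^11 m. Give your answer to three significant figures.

Energy balance gives S = 4σT⁴/(1−α) = 4112 W m⁻².
From L = 4πd²S, d = √(1.72×10^27/(4π·4112)) = 1.825×10^11 m = 1.220 AU.

1.22 AU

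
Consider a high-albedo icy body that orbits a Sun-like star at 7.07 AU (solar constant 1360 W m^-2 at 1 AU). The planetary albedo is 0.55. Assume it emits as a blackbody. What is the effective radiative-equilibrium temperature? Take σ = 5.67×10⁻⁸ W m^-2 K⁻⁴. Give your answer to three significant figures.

Flux at the orbit: S = 1360/(7.07)² = 27.21 W m^-2.
Averaging over the sphere, the absorbed flux is S(1−α)/4 = 3.061 W m^-2.
Set σT⁴ = 3.061 → T = (3.061/σ)^(1/4) = 85.72 K.

85.7 K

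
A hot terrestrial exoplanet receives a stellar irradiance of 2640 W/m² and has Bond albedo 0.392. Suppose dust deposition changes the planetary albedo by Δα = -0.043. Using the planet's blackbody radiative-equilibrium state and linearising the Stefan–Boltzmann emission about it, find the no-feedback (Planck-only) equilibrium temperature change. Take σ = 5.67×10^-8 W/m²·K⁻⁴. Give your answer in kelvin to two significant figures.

5.1 K

Reference equilibrium: T_e = [S(1−α)/(4σ)]^(1/4) = 290.0 K.
The change in absorbed flux is Δ[S(1−α)/4] = −SΔα/4 = 28.38 W/m².
Linearising σT⁴ gives d(σT⁴)/dT = 4σT_e³ = 5.534 W/m² per K.
ΔT₀ = ΔF/λ_P = 28.38/5.534 = 5.13 K.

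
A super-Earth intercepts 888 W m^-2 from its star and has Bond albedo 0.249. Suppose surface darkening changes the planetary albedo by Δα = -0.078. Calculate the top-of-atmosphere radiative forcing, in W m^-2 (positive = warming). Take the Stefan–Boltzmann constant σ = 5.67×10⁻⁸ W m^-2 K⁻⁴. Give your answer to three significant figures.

ΔF = −(S/4)Δα = −(888.0/4)×(-0.078) = 17.32 W m^-2.

17.3 W m^-2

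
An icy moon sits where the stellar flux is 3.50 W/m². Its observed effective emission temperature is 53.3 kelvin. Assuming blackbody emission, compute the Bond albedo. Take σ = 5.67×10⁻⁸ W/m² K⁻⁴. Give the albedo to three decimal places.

0.477

Rearranging the radiative balance, α = 1 − 4σT⁴/S.
σT⁴ = 0.4576 W/m², so 4σT⁴ = 1.830 W/m².
1−α = 1.830/3.500 = 0.5230, so α = 0.4770.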